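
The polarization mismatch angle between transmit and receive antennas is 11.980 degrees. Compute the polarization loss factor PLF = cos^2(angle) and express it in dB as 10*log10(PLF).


PLF_linear = cos^2(11.980 deg) = 0.9569146
PLF_dB = 10 * log10(0.9569146) = -0.1913 dB

-0.1913 dB


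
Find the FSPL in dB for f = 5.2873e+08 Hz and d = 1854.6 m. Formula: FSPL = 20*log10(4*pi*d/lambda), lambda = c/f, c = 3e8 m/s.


lambda = c / f = 3.0000e+08 / 5.2873e+08 = 0.5673973 m
FSPL = 20 * log10(4*pi*1854.6/0.5673973) = 92.27 dB

92.27 dB


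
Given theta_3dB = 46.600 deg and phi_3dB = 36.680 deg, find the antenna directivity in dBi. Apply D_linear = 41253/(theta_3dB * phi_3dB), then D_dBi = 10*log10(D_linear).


D_linear = 41253 / (46.600 * 36.680) = 24.13461
D_dBi = 10 * log10(24.13461) = 13.83 dBi

13.83 dBi


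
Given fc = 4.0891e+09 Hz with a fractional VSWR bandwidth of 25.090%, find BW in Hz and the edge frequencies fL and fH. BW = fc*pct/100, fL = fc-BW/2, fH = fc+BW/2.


BW = 4.0891e+09 * 25.090/100 = 1.025955e+09 Hz
fL = 4.0891e+09 - 1.025955e+09/2 = 3.576e+09 Hz
fH = 4.0891e+09 + 1.025955e+09/2 = 4.602e+09 Hz

BW=1.026e+09 Hz, fL=3.576e+09 Hz, fH=4.602e+09 Hz


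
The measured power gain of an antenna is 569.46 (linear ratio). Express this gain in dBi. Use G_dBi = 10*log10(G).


G_dBi = 10 * log10(569.46) = 27.55 dBi

27.55 dBi


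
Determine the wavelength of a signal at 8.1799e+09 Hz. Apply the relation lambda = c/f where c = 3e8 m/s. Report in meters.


lambda = c / f = 3.0000e+08 / 8.1799e+09 = 0.03668 m

0.03668 m


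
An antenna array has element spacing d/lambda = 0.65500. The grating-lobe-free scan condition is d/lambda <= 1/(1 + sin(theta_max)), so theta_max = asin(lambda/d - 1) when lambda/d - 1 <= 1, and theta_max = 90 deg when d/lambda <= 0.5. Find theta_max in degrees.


lambda/d - 1 = 1/0.65500 - 1 = 0.5267176
theta_max = asin(0.5267176) = 31.78 deg

31.78 deg


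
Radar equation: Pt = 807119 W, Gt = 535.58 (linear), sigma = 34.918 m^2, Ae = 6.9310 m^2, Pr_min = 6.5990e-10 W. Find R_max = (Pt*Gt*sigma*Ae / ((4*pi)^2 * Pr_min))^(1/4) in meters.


R^4 = 807119*535.58*34.918*6.9310 / ((4*pi)^2 * 6.5990e-10) = 1.003944e+18
R_max = 1.003944e+18^0.25 = 31654 m

31654 m


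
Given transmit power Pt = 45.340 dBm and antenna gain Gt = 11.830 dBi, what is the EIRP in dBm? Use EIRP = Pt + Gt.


EIRP = Pt + Gt = 45.340 + 11.830 = 57.17 dBm

57.17 dBm


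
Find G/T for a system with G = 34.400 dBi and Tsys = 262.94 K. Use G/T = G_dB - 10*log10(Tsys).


G/T = 34.400 - 10*log10(262.94) = 34.400 - 24.19857 = 10.20 dB/K

10.20 dB/K


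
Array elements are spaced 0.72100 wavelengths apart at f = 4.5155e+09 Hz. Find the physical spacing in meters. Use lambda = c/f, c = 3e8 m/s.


lambda = c / f = 3.0000e+08 / 4.5155e+09 = 0.06643783 m
d = 0.72100 * 0.06643783 = 0.04790 m

0.04790 m


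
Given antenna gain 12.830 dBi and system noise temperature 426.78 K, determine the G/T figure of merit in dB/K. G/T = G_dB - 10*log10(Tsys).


G/T = 12.830 - 10*log10(426.78) = 12.830 - 26.30204 = -13.47 dB/K

-13.47 dB/K


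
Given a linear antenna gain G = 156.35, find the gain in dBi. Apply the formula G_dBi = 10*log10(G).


G_dBi = 10 * log10(156.35) = 21.94 dBi

21.94 dBi


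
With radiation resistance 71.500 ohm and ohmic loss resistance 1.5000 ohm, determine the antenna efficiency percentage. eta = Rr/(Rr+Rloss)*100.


eta = 71.500 / (71.500 + 1.5000) * 100 = 97.95%

97.95%


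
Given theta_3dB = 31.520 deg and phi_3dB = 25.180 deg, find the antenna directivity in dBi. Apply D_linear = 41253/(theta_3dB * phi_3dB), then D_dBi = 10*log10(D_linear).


D_linear = 41253 / (31.520 * 25.180) = 51.97729
D_dBi = 10 * log10(51.97729) = 17.16 dBi

17.16 dBi


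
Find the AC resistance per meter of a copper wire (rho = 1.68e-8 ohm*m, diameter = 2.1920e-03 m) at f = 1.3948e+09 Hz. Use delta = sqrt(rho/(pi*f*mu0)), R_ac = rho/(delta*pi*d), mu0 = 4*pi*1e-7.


delta = sqrt(1.68e-8 / (pi * 1.3948e+09 * 4*pi*1e-7)) = 1.746702e-06 m
R_ac = 1.68e-8 / (1.746702e-06 * pi * 2.1920e-03) = 1.397 ohm/m

1.397 ohm/m


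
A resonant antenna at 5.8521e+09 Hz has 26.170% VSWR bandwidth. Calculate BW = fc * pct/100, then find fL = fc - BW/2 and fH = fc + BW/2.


BW = 5.8521e+09 * 26.170/100 = 1.531495e+09 Hz
fL = 5.8521e+09 - 1.531495e+09/2 = 5.086e+09 Hz
fH = 5.8521e+09 + 1.531495e+09/2 = 6.618e+09 Hz

BW=1.531e+09 Hz, fL=5.086e+09 Hz, fH=6.618e+09 Hz


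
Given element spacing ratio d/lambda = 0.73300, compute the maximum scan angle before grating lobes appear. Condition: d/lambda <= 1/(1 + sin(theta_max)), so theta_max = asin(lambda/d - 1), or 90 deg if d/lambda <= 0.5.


lambda/d - 1 = 1/0.73300 - 1 = 0.3642565
theta_max = asin(0.3642565) = 21.36 deg

21.36 deg


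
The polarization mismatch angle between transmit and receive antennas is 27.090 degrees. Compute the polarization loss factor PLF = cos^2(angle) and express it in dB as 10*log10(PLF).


PLF_linear = cos^2(27.090 deg) = 0.7926204
PLF_dB = 10 * log10(0.7926204) = -1.009 dB

-1.009 dB


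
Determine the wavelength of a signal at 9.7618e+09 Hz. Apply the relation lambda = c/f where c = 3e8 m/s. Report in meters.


lambda = c / f = 3.0000e+08 / 9.7618e+09 = 0.03073 m

0.03073 m


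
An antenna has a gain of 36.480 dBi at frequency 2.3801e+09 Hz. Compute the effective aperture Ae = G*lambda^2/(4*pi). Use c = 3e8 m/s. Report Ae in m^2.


lambda = c / f = 3.0000e+08 / 2.3801e+09 = 0.1260451 m
G_linear = 10^(36.480/10) = 4446.313
Ae = G_linear * lambda^2 / (4*pi) = 4446.313 * 0.1260451^2 / (4*pi) = 5.621 m^2

5.621 m^2


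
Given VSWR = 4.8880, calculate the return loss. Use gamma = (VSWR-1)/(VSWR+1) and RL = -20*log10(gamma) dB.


gamma = (4.8880 - 1) / (4.8880 + 1) = 0.6603261
RL = -20 * log10(0.6603261) = 3.605 dB

3.605 dB


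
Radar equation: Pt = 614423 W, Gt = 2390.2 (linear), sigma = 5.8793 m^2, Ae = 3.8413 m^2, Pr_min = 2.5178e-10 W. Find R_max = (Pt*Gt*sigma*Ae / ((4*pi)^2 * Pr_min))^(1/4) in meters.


R^4 = 614423*2390.2*5.8793*3.8413 / ((4*pi)^2 * 2.5178e-10) = 8.341893e+17
R_max = 8.341893e+17^0.25 = 30222 m

30222 m


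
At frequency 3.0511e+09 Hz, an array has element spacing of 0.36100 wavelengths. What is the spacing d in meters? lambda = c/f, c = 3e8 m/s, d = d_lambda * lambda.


lambda = c / f = 3.0000e+08 / 3.0511e+09 = 0.09832519 m
d = 0.36100 * 0.09832519 = 0.03550 m

0.03550 m


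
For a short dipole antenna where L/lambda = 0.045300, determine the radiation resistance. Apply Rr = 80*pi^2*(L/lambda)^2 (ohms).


Rr = 80 * pi^2 * (0.045300)^2 = 80 * 9.869604 * 2.052090e-03 = 1.620 ohm

1.620 ohm


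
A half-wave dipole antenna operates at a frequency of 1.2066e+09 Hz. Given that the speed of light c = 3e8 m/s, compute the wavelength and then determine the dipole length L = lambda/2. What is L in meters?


lambda = c / f = 3.0000e+08 / 1.2066e+09 = 0.2486325 m
L = lambda / 2 = 0.2486325 / 2 = 0.1243 m

0.1243 m


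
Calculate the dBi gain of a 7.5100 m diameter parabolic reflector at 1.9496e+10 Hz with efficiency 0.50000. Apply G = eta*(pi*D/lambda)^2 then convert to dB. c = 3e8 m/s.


lambda = c / f = 3.0000e+08 / 1.9496e+10 = 0.01538777 m
G_linear = 0.50000 * (pi * 7.5100 / 0.01538777)^2 = 1.175434e+06
G_dBi = 10 * log10(1.175434e+06) = 60.70 dBi

60.70 dBi


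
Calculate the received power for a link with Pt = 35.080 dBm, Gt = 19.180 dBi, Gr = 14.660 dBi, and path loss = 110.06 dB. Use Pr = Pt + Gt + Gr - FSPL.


Pr = 35.080 + 19.180 + 14.660 - 110.06 = -41.14 dBm

-41.14 dBm


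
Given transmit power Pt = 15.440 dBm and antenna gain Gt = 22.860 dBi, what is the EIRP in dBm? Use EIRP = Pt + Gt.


EIRP = Pt + Gt = 15.440 + 22.860 = 38.30 dBm

38.30 dBm


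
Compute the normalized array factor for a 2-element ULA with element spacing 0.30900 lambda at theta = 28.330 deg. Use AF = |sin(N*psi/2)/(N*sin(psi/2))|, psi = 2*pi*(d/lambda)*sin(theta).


psi = 2*pi*0.30900*sin(28.330 deg) = 0.9213392 rad
AF = |sin(2*0.9213392/2) / (2*sin(0.9213392/2))| = 0.8958

0.8958


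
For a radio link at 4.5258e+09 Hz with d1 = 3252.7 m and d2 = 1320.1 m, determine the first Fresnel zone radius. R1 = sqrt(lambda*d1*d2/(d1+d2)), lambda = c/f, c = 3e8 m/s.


lambda = c / f = 3.0000e+08 / 4.5258e+09 = 0.06628662 m
R1 = sqrt(0.06628662 * 3252.7 * 1320.1 / (3252.7 + 1320.1)) = 7.889 m

7.889 m


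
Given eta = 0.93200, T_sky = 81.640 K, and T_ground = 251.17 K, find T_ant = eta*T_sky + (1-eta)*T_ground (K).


T_ant = 0.93200 * 81.640 + (1 - 0.93200) * 251.17 = 93.17 K

93.17 K


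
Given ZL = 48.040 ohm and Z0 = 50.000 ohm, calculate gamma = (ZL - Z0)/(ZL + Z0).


gamma = (48.040 - 50.000) / (48.040 + 50.000) = -0.01999

-0.01999


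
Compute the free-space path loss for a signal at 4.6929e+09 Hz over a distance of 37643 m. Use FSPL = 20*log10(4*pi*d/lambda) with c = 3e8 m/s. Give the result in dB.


lambda = c / f = 3.0000e+08 / 4.6929e+09 = 0.06392636 m
FSPL = 20 * log10(4*pi*37643/0.06392636) = 137.4 dB

137.4 dB


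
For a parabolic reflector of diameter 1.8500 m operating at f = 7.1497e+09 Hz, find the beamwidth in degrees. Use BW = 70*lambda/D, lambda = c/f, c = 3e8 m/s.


lambda = c / f = 3.0000e+08 / 7.1497e+09 = 0.04195980 m
BW = 70 * 0.04195980 / 1.8500 = 1.588 deg

1.588 deg


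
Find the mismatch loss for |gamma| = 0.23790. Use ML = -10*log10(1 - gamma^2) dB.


ML = -10 * log10(1 - 0.23790^2) = -10 * log10(0.94340359) = 0.2530 dB

0.2530 dB


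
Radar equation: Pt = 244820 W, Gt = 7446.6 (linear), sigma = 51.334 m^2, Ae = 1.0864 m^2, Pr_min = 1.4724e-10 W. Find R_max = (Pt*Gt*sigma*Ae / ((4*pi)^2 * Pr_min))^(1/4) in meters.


R^4 = 244820*7446.6*51.334*1.0864 / ((4*pi)^2 * 1.4724e-10) = 4.372746e+18
R_max = 4.372746e+18^0.25 = 45729 m

45729 m


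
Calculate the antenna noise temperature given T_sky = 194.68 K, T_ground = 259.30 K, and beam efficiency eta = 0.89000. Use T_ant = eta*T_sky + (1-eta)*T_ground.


T_ant = 0.89000 * 194.68 + (1 - 0.89000) * 259.30 = 201.8 K

201.8 K


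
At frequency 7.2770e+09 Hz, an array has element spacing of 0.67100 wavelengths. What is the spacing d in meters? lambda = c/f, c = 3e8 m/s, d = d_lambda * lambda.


lambda = c / f = 3.0000e+08 / 7.2770e+09 = 0.04122578 m
d = 0.67100 * 0.04122578 = 0.02766 m

0.02766 m


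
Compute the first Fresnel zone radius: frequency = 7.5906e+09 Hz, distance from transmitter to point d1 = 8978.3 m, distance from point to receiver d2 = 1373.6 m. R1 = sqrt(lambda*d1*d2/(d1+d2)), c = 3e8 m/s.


lambda = c / f = 3.0000e+08 / 7.5906e+09 = 0.03952257 m
R1 = sqrt(0.03952257 * 8978.3 * 1373.6 / (8978.3 + 1373.6)) = 6.862 m

6.862 m


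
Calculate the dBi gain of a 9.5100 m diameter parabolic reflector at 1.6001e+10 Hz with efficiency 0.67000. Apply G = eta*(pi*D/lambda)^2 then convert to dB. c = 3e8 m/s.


lambda = c / f = 3.0000e+08 / 1.6001e+10 = 0.01874883 m
G_linear = 0.67000 * (pi * 9.5100 / 0.01874883)^2 = 1.701325e+06
G_dBi = 10 * log10(1.701325e+06) = 62.31 dBi

62.31 dBi


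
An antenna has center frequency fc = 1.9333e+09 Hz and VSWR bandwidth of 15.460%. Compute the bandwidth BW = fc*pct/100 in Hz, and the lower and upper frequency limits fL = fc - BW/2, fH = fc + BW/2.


BW = 1.9333e+09 * 15.460/100 = 2.988882e+08 Hz
fL = 1.9333e+09 - 2.988882e+08/2 = 1.784e+09 Hz
fH = 1.9333e+09 + 2.988882e+08/2 = 2.083e+09 Hz

BW=2.989e+08 Hz, fL=1.784e+09 Hz, fH=2.083e+09 Hz


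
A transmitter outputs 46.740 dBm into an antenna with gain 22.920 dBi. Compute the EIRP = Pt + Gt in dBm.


EIRP = Pt + Gt = 46.740 + 22.920 = 69.66 dBm

69.66 dBm


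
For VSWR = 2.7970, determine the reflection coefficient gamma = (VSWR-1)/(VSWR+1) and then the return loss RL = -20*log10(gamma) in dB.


gamma = (2.7970 - 1) / (2.7970 + 1) = 0.4732684
RL = -20 * log10(0.4732684) = 6.498 dB

6.498 dB


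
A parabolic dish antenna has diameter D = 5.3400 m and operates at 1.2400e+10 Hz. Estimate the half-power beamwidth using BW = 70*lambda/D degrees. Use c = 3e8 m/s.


lambda = c / f = 3.0000e+08 / 1.2400e+10 = 0.02419355 m
BW = 70 * 0.02419355 / 5.3400 = 0.3171 deg

0.3171 deg


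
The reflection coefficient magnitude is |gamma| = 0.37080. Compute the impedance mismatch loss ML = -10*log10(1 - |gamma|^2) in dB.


ML = -10 * log10(1 - 0.37080^2) = -10 * log10(0.86250736) = 0.6424 dB

0.6424 dB


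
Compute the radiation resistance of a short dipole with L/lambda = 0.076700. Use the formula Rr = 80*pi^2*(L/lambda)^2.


Rr = 80 * pi^2 * (0.076700)^2 = 80 * 9.869604 * 5.882890e-03 = 4.645 ohm

4.645 ohm


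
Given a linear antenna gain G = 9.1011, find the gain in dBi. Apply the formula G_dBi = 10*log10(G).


G_dBi = 10 * log10(9.1011) = 9.591 dBi

9.591 dBi


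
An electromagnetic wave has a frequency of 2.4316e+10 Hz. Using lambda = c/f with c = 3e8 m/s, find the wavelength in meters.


lambda = c / f = 3.0000e+08 / 2.4316e+10 = 0.01234 m

0.01234 m


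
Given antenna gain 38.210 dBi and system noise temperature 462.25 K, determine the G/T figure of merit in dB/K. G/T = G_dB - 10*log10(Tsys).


G/T = 38.210 - 10*log10(462.25) = 38.210 - 26.64877 = 11.56 dB/K

11.56 dB/K


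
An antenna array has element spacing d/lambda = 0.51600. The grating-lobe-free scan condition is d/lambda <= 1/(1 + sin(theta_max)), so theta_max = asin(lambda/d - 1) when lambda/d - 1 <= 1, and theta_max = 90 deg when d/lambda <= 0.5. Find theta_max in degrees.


lambda/d - 1 = 1/0.51600 - 1 = 0.9379845
theta_max = asin(0.9379845) = 69.72 deg

69.72 deg


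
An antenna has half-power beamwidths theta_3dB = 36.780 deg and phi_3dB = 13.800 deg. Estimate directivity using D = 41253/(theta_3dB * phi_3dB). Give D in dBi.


D_linear = 41253 / (36.780 * 13.800) = 81.27645
D_dBi = 10 * log10(81.27645) = 19.10 dBi

19.10 dBi


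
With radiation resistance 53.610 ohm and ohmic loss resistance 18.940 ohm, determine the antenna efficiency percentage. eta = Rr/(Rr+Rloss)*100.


eta = 53.610 / (53.610 + 18.940) * 100 = 73.89%

73.89%


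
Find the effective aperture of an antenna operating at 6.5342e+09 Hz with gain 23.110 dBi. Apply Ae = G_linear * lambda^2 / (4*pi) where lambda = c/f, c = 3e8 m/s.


lambda = c / f = 3.0000e+08 / 6.5342e+09 = 0.04591228 m
G_linear = 10^(23.110/10) = 204.6445
Ae = G_linear * lambda^2 / (4*pi) = 204.6445 * 0.04591228^2 / (4*pi) = 0.03433 m^2

0.03433 m^2


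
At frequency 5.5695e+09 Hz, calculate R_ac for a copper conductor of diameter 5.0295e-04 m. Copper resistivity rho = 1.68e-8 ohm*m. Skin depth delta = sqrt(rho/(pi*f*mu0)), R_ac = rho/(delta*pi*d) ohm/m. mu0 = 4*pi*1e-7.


delta = sqrt(1.68e-8 / (pi * 5.5695e+09 * 4*pi*1e-7)) = 8.741112e-07 m
R_ac = 1.68e-8 / (8.741112e-07 * pi * 5.0295e-04) = 12.16 ohm/m

12.16 ohm/m


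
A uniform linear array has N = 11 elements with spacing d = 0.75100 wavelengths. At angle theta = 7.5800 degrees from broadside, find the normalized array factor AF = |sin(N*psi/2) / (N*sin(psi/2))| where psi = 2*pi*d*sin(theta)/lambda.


psi = 2*pi*0.75100*sin(7.5800 deg) = 0.6224419 rad
AF = |sin(11*0.6224419/2) / (11*sin(0.6224419/2))| = 0.08257

0.08257


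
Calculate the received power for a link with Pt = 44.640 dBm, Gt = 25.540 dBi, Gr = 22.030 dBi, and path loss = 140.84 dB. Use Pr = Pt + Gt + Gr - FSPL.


Pr = 44.640 + 25.540 + 22.030 - 140.84 = -48.63 dBm

-48.63 dBm


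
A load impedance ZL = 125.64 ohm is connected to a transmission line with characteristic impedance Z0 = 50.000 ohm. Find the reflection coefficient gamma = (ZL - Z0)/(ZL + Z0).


gamma = (125.64 - 50.000) / (125.64 + 50.000) = 0.4307

0.4307


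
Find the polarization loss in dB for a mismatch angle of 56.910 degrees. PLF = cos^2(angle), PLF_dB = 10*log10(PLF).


PLF_linear = cos^2(56.910 deg) = 0.2980677
PLF_dB = 10 * log10(0.2980677) = -5.257 dB

-5.257 dB


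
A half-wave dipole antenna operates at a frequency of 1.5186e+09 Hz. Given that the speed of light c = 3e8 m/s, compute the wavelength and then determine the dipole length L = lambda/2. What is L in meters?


lambda = c / f = 3.0000e+08 / 1.5186e+09 = 0.1975504 m
L = lambda / 2 = 0.1975504 / 2 = 0.09878 m

0.09878 m


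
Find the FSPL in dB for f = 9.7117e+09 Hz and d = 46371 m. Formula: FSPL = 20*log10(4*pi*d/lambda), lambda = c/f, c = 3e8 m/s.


lambda = c / f = 3.0000e+08 / 9.7117e+09 = 0.03089058 m
FSPL = 20 * log10(4*pi*46371/0.03089058) = 145.5 dB

145.5 dB


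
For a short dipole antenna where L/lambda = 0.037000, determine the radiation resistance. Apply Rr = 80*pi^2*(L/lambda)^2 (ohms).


Rr = 80 * pi^2 * (0.037000)^2 = 80 * 9.869604 * 1.369000e-03 = 1.081 ohm

1.081 ohm


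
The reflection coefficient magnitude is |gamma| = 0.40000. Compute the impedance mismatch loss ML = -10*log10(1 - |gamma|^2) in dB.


ML = -10 * log10(1 - 0.40000^2) = -10 * log10(0.84) = 0.7572 dB

0.7572 dB


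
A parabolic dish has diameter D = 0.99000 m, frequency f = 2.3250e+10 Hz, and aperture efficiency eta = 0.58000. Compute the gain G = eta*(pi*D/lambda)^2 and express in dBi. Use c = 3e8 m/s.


lambda = c / f = 3.0000e+08 / 2.3250e+10 = 0.01290323 m
G_linear = 0.58000 * (pi * 0.99000 / 0.01290323)^2 = 33697.78
G_dBi = 10 * log10(33697.78) = 45.28 dBi

45.28 dBi


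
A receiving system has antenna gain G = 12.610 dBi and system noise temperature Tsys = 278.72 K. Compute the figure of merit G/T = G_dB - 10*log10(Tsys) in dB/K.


G/T = 12.610 - 10*log10(278.72) = 12.610 - 24.45168 = -11.84 dB/K

-11.84 dB/K


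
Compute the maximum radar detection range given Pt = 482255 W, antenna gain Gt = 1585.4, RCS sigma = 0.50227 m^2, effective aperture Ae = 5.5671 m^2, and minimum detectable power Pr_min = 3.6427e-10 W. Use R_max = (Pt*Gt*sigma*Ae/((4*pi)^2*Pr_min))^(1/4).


R^4 = 482255*1585.4*0.50227*5.5671 / ((4*pi)^2 * 3.6427e-10) = 3.716539e+16
R_max = 3.716539e+16^0.25 = 13885 m

13885 m


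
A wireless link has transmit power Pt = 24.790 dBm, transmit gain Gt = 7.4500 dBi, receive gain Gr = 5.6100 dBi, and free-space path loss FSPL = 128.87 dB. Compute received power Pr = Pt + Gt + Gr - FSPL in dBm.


Pr = 24.790 + 7.4500 + 5.6100 - 128.87 = -91.02 dBm

-91.02 dBm


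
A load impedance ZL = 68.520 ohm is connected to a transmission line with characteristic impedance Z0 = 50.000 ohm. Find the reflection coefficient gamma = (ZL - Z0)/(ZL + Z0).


gamma = (68.520 - 50.000) / (68.520 + 50.000) = 0.1563

0.1563


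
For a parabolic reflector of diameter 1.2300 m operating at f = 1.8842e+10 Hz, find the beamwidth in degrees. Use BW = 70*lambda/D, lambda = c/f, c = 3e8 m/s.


lambda = c / f = 3.0000e+08 / 1.8842e+10 = 0.01592188 m
BW = 70 * 0.01592188 / 1.2300 = 0.9061 deg

0.9061 deg


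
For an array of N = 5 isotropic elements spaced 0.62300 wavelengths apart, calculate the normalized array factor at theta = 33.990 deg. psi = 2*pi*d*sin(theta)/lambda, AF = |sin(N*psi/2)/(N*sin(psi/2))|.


psi = 2*pi*0.62300*sin(33.990 deg) = 2.188352 rad
AF = |sin(5*2.188352/2) / (5*sin(2.188352/2))| = 0.1634

0.1634


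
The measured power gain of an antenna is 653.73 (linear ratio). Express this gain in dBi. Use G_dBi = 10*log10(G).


G_dBi = 10 * log10(653.73) = 28.15 dBi

28.15 dBi


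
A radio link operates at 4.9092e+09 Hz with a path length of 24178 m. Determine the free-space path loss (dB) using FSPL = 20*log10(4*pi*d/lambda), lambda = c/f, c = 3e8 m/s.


lambda = c / f = 3.0000e+08 / 4.9092e+09 = 0.06110975 m
FSPL = 20 * log10(4*pi*24178/0.06110975) = 133.9 dB

133.9 dB


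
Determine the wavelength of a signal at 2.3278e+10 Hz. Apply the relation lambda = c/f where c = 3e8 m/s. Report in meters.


lambda = c / f = 3.0000e+08 / 2.3278e+10 = 0.01289 m

0.01289 m


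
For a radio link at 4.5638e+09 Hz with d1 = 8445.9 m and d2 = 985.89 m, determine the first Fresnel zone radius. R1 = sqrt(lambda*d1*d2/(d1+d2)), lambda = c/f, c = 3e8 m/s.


lambda = c / f = 3.0000e+08 / 4.5638e+09 = 0.06573469 m
R1 = sqrt(0.06573469 * 8445.9 * 985.89 / (8445.9 + 985.89)) = 7.618 m

7.618 m


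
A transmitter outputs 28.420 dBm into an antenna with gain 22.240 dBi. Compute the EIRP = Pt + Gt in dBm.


EIRP = Pt + Gt = 28.420 + 22.240 = 50.66 dBm

50.66 dBm


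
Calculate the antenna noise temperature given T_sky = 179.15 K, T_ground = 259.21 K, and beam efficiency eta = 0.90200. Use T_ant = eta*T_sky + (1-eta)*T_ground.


T_ant = 0.90200 * 179.15 + (1 - 0.90200) * 259.21 = 187.0 K

187.0 K


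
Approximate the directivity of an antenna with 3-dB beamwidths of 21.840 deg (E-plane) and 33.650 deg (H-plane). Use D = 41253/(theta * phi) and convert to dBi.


D_linear = 41253 / (21.840 * 33.650) = 56.13295
D_dBi = 10 * log10(56.13295) = 17.49 dBi

17.49 dBi


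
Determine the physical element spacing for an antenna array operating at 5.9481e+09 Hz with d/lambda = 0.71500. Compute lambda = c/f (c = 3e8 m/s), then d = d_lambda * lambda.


lambda = c / f = 3.0000e+08 / 5.9481e+09 = 0.05043627 m
d = 0.71500 * 0.05043627 = 0.03606 m

0.03606 m


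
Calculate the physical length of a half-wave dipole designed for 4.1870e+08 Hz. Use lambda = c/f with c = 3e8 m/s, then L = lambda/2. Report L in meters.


lambda = c / f = 3.0000e+08 / 4.1870e+08 = 0.7165035 m
L = lambda / 2 = 0.7165035 / 2 = 0.3583 m

0.3583 m


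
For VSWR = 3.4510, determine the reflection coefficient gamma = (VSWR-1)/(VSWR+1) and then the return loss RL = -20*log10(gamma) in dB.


gamma = (3.4510 - 1) / (3.4510 + 1) = 0.5506628
RL = -20 * log10(0.5506628) = 5.182 dB

5.182 dB


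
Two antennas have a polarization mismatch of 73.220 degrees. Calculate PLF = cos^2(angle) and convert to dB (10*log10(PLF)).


PLF_linear = cos^2(73.220 deg) = 0.08334631
PLF_dB = 10 * log10(0.08334631) = -10.79 dB

-10.79 dB


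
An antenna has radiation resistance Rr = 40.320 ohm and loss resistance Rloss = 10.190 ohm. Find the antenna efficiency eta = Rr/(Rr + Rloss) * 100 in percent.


eta = 40.320 / (40.320 + 10.190) * 100 = 79.83%

79.83%


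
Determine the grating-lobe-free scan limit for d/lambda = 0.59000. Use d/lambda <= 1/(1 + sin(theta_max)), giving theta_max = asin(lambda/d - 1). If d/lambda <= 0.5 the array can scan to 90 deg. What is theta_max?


lambda/d - 1 = 1/0.59000 - 1 = 0.6949153
theta_max = asin(0.6949153) = 44.02 deg

44.02 deg


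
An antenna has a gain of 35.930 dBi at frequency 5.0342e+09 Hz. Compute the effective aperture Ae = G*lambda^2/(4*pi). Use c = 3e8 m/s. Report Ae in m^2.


lambda = c / f = 3.0000e+08 / 5.0342e+09 = 0.05959239 m
G_linear = 10^(35.930/10) = 3917.419
Ae = G_linear * lambda^2 / (4*pi) = 3917.419 * 0.05959239^2 / (4*pi) = 1.107 m^2

1.107 m^2


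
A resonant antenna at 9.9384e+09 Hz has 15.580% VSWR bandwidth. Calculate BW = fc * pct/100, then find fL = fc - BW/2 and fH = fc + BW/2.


BW = 9.9384e+09 * 15.580/100 = 1.548403e+09 Hz
fL = 9.9384e+09 - 1.548403e+09/2 = 9.164e+09 Hz
fH = 9.9384e+09 + 1.548403e+09/2 = 1.071e+10 Hz

BW=1.548e+09 Hz, fL=9.164e+09 Hz, fH=1.071e+10 Hz


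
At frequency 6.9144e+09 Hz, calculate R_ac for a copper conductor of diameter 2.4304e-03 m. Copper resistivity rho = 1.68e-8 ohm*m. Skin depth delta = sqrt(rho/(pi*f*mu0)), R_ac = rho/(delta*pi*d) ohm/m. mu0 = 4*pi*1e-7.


delta = sqrt(1.68e-8 / (pi * 6.9144e+09 * 4*pi*1e-7)) = 7.845083e-07 m
R_ac = 1.68e-8 / (7.845083e-07 * pi * 2.4304e-03) = 2.805 ohm/m

2.805 ohm/m


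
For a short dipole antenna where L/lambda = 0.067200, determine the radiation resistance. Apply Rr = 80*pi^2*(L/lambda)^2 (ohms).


Rr = 80 * pi^2 * (0.067200)^2 = 80 * 9.869604 * 4.515840e-03 = 3.566 ohm

3.566 ohm


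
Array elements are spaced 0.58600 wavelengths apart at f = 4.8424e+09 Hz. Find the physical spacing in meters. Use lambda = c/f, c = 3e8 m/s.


lambda = c / f = 3.0000e+08 / 4.8424e+09 = 0.06195275 m
d = 0.58600 * 0.06195275 = 0.03630 m

0.03630 m


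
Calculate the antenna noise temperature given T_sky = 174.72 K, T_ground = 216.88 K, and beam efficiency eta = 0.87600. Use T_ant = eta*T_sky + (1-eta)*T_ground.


T_ant = 0.87600 * 174.72 + (1 - 0.87600) * 216.88 = 179.9 K

179.9 K


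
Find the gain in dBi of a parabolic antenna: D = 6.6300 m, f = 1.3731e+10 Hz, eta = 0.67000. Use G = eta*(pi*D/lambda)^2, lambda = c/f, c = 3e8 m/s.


lambda = c / f = 3.0000e+08 / 1.3731e+10 = 0.02184837 m
G_linear = 0.67000 * (pi * 6.6300 / 0.02184837)^2 = 608924.6
G_dBi = 10 * log10(608924.6) = 57.85 dBi

57.85 dBi


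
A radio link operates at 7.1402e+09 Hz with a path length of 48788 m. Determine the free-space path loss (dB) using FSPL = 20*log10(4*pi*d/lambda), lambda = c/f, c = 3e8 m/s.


lambda = c / f = 3.0000e+08 / 7.1402e+09 = 0.04201563 m
FSPL = 20 * log10(4*pi*48788/0.04201563) = 143.3 dB

143.3 dB


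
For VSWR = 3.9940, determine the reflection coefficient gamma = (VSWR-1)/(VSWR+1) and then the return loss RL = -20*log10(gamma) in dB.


gamma = (3.9940 - 1) / (3.9940 + 1) = 0.5995194
RL = -20 * log10(0.5995194) = 4.444 dB

4.444 dB


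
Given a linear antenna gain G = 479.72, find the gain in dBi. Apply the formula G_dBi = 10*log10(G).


G_dBi = 10 * log10(479.72) = 26.81 dBi

26.81 dBi


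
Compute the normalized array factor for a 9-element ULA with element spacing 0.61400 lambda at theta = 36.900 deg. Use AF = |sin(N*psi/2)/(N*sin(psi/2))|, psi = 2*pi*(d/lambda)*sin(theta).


psi = 2*pi*0.61400*sin(36.900 deg) = 2.316347 rad
AF = |sin(9*2.316347/2) / (9*sin(2.316347/2))| = 0.1020

0.1020


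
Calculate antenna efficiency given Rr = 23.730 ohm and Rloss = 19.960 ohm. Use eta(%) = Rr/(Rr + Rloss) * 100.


eta = 23.730 / (23.730 + 19.960) * 100 = 54.31%

54.31%


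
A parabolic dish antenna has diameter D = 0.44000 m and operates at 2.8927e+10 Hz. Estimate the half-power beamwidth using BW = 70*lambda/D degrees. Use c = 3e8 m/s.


lambda = c / f = 3.0000e+08 / 2.8927e+10 = 0.01037093 m
BW = 70 * 0.01037093 / 0.44000 = 1.650 deg

1.650 deg


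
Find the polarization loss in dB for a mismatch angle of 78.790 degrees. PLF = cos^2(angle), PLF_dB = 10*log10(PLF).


PLF_linear = cos^2(78.790 deg) = 0.03779352
PLF_dB = 10 * log10(0.03779352) = -14.23 dB

-14.23 dB


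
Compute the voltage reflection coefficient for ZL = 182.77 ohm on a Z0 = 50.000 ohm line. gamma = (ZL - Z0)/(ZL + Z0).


gamma = (182.77 - 50.000) / (182.77 + 50.000) = 0.5704

0.5704


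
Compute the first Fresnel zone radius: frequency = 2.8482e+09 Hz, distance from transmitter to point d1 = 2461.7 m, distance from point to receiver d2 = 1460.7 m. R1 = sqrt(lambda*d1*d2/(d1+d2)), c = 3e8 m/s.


lambda = c / f = 3.0000e+08 / 2.8482e+09 = 0.1053297 m
R1 = sqrt(0.1053297 * 2461.7 * 1460.7 / (2461.7 + 1460.7)) = 9.826 m

9.826 m


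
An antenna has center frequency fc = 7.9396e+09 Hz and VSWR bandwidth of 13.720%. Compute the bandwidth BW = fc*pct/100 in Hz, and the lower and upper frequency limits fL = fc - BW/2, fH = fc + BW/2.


BW = 7.9396e+09 * 13.720/100 = 1.089313e+09 Hz
fL = 7.9396e+09 - 1.089313e+09/2 = 7.395e+09 Hz
fH = 7.9396e+09 + 1.089313e+09/2 = 8.484e+09 Hz

BW=1.089e+09 Hz, fL=7.395e+09 Hz, fH=8.484e+09 Hz


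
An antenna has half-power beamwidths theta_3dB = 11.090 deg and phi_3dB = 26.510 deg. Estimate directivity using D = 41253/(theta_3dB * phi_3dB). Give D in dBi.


D_linear = 41253 / (11.090 * 26.510) = 140.3183
D_dBi = 10 * log10(140.3183) = 21.47 dBi

21.47 dBi


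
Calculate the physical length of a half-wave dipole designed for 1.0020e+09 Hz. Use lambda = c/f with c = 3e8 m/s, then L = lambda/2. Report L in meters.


lambda = c / f = 3.0000e+08 / 1.0020e+09 = 0.2994012 m
L = lambda / 2 = 0.2994012 / 2 = 0.1497 m

0.1497 m


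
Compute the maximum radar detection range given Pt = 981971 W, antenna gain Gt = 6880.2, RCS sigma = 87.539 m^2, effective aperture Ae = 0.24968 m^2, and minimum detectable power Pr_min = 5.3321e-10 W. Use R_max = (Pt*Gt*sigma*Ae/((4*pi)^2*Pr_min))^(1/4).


R^4 = 981971*6880.2*87.539*0.24968 / ((4*pi)^2 * 5.3321e-10) = 1.753747e+18
R_max = 1.753747e+18^0.25 = 36391 m

36391 m


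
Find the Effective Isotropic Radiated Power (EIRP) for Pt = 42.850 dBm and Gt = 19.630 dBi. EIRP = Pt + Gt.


EIRP = Pt + Gt = 42.850 + 19.630 = 62.48 dBm

62.48 dBm


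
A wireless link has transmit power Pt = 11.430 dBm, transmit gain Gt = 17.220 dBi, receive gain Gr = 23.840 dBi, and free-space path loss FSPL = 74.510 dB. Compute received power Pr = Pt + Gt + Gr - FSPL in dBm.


Pr = 11.430 + 17.220 + 23.840 - 74.510 = -22.02 dBm

-22.02 dBm


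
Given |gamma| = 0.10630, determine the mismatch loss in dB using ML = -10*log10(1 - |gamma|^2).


ML = -10 * log10(1 - 0.10630^2) = -10 * log10(0.98870031) = 0.04935 dB

0.04935 dB


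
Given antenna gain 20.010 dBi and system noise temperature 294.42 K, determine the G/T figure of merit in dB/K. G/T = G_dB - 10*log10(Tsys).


G/T = 20.010 - 10*log10(294.42) = 20.010 - 24.68967 = -4.680 dB/K

-4.680 dB/K


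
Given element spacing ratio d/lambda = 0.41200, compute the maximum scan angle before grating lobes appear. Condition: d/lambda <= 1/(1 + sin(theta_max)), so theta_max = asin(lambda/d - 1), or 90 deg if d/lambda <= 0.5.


lambda/d - 1 = 1/0.41200 - 1 = 1.427184 >= 1
d/lambda <= 0.5, so the array can scan to endfire without grating lobes: theta_max = 90 deg

90 deg


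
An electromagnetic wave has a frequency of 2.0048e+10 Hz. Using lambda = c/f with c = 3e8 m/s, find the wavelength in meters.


lambda = c / f = 3.0000e+08 / 2.0048e+10 = 0.01496 m

0.01496 m


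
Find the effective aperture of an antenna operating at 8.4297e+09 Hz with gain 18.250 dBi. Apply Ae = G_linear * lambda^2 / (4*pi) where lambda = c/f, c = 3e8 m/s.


lambda = c / f = 3.0000e+08 / 8.4297e+09 = 0.03558846 m
G_linear = 10^(18.250/10) = 66.83439
Ae = G_linear * lambda^2 / (4*pi) = 66.83439 * 0.03558846^2 / (4*pi) = 6.736e-03 m^2

6.736e-03 m^2


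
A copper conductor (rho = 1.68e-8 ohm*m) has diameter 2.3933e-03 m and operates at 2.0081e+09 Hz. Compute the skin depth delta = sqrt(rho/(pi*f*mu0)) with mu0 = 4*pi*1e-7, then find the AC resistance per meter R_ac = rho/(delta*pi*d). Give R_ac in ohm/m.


delta = sqrt(1.68e-8 / (pi * 2.0081e+09 * 4*pi*1e-7)) = 1.455734e-06 m
R_ac = 1.68e-8 / (1.455734e-06 * pi * 2.3933e-03) = 1.535 ohm/m

1.535 ohm/m


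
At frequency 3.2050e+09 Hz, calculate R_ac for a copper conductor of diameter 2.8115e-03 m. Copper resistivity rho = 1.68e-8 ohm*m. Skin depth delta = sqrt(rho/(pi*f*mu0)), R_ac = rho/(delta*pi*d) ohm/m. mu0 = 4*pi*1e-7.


delta = sqrt(1.68e-8 / (pi * 3.2050e+09 * 4*pi*1e-7)) = 1.152287e-06 m
R_ac = 1.68e-8 / (1.152287e-06 * pi * 2.8115e-03) = 1.651 ohm/m

1.651 ohm/m


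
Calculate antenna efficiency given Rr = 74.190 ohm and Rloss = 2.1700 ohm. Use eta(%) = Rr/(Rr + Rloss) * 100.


eta = 74.190 / (74.190 + 2.1700) * 100 = 97.16%

97.16%


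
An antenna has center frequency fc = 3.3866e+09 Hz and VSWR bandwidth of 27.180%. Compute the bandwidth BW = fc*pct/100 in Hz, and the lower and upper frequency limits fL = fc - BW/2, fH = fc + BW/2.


BW = 3.3866e+09 * 27.180/100 = 9.204779e+08 Hz
fL = 3.3866e+09 - 9.204779e+08/2 = 2.926e+09 Hz
fH = 3.3866e+09 + 9.204779e+08/2 = 3.847e+09 Hz

BW=9.205e+08 Hz, fL=2.926e+09 Hz, fH=3.847e+09 Hz


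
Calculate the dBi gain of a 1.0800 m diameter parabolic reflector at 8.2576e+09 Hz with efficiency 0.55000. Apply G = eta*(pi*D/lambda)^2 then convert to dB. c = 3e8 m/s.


lambda = c / f = 3.0000e+08 / 8.2576e+09 = 0.03633017 m
G_linear = 0.55000 * (pi * 1.0800 / 0.03633017)^2 = 4797.059
G_dBi = 10 * log10(4797.059) = 36.81 dBi

36.81 dBi


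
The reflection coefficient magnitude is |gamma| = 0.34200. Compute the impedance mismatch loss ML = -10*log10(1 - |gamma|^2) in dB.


ML = -10 * log10(1 - 0.34200^2) = -10 * log10(0.883036) = 0.5402 dB

0.5402 dB


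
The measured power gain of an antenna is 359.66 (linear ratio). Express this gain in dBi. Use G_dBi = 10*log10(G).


G_dBi = 10 * log10(359.66) = 25.56 dBi

25.56 dBi


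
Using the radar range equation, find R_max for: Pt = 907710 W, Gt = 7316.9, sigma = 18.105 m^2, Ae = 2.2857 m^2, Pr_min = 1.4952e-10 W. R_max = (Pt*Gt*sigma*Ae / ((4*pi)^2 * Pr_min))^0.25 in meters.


R^4 = 907710*7316.9*18.105*2.2857 / ((4*pi)^2 * 1.4952e-10) = 1.164054e+19
R_max = 1.164054e+19^0.25 = 58411 m

58411 m


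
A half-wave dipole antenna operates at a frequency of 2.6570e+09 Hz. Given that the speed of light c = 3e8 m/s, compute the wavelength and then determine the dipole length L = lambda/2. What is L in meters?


lambda = c / f = 3.0000e+08 / 2.6570e+09 = 0.1129093 m
L = lambda / 2 = 0.1129093 / 2 = 0.05645 m

0.05645 m


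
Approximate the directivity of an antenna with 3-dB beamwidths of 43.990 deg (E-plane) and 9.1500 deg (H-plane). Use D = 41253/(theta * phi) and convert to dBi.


D_linear = 41253 / (43.990 * 9.1500) = 102.4898
D_dBi = 10 * log10(102.4898) = 20.11 dBi

20.11 dBi


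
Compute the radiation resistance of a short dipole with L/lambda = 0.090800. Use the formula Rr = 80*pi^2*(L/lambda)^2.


Rr = 80 * pi^2 * (0.090800)^2 = 80 * 9.869604 * 8.244640e-03 = 6.510 ohm

6.510 ohm


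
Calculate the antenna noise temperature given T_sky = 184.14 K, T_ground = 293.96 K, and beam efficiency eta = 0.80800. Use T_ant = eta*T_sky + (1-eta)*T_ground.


T_ant = 0.80800 * 184.14 + (1 - 0.80800) * 293.96 = 205.2 K

205.2 K


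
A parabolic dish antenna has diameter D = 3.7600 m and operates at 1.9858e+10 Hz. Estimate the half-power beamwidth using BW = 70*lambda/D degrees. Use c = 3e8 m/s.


lambda = c / f = 3.0000e+08 / 1.9858e+10 = 0.01510726 m
BW = 70 * 0.01510726 / 3.7600 = 0.2813 deg

0.2813 deg


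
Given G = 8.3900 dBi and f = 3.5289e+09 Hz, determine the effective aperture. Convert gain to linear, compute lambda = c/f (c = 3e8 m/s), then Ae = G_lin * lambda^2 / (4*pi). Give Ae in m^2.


lambda = c / f = 3.0000e+08 / 3.5289e+09 = 0.08501233 m
G_linear = 10^(8.3900/10) = 6.902398
Ae = G_linear * lambda^2 / (4*pi) = 6.902398 * 0.08501233^2 / (4*pi) = 3.970e-03 m^2

3.970e-03 m^2


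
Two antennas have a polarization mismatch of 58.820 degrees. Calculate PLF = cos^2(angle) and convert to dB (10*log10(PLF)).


PLF_linear = cos^2(58.820 deg) = 0.2680427
PLF_dB = 10 * log10(0.2680427) = -5.718 dB

-5.718 dB


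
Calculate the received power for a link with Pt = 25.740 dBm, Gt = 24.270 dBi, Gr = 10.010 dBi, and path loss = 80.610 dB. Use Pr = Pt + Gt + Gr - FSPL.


Pr = 25.740 + 24.270 + 10.010 - 80.610 = -20.59 dBm

-20.59 dBm


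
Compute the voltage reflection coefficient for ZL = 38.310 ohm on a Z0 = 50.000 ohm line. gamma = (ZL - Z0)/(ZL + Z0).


gamma = (38.310 - 50.000) / (38.310 + 50.000) = -0.1324

-0.1324


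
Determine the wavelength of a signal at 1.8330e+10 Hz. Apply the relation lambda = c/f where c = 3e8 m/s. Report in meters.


lambda = c / f = 3.0000e+08 / 1.8330e+10 = 0.01637 m

0.01637 m


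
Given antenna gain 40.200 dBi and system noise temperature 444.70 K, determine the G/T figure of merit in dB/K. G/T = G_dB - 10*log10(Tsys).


G/T = 40.200 - 10*log10(444.70) = 40.200 - 26.48067 = 13.72 dB/K

13.72 dB/K


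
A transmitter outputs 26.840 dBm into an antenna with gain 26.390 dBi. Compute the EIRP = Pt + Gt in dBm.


EIRP = Pt + Gt = 26.840 + 26.390 = 53.23 dBm

53.23 dBm


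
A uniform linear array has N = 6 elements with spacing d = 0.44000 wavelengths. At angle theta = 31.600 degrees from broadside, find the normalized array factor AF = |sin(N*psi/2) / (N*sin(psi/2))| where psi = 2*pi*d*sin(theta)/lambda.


psi = 2*pi*0.44000*sin(31.600 deg) = 1.448612 rad
AF = |sin(6*1.448612/2) / (6*sin(1.448612/2))| = 0.2348

0.2348


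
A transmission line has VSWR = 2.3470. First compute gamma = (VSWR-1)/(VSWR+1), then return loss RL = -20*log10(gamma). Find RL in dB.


gamma = (2.3470 - 1) / (2.3470 + 1) = 0.4024500
RL = -20 * log10(0.4024500) = 7.906 dB

7.906 dB


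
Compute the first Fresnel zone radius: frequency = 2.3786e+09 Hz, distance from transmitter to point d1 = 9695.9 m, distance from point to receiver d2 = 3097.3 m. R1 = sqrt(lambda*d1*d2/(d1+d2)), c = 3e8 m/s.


lambda = c / f = 3.0000e+08 / 2.3786e+09 = 0.1261246 m
R1 = sqrt(0.1261246 * 9695.9 * 3097.3 / (9695.9 + 3097.3)) = 17.21 m

17.21 m


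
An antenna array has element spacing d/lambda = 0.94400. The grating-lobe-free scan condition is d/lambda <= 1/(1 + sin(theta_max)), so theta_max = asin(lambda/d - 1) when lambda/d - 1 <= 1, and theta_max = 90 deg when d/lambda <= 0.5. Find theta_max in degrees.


lambda/d - 1 = 1/0.94400 - 1 = 0.05932203
theta_max = asin(0.05932203) = 3.401 deg

3.401 deg


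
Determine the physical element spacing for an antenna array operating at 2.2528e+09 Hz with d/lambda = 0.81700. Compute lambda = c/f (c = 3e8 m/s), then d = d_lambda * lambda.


lambda = c / f = 3.0000e+08 / 2.2528e+09 = 0.1331676 m
d = 0.81700 * 0.1331676 = 0.1088 m

0.1088 m


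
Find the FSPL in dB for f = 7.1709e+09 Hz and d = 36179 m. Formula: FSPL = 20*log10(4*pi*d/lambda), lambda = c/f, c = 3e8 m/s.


lambda = c / f = 3.0000e+08 / 7.1709e+09 = 0.04183575 m
FSPL = 20 * log10(4*pi*36179/0.04183575) = 140.7 dB

140.7 dB


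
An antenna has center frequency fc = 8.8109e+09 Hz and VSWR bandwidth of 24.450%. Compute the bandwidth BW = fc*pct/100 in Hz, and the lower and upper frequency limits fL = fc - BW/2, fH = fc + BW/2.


BW = 8.8109e+09 * 24.450/100 = 2.154265e+09 Hz
fL = 8.8109e+09 - 2.154265e+09/2 = 7.734e+09 Hz
fH = 8.8109e+09 + 2.154265e+09/2 = 9.888e+09 Hz

BW=2.154e+09 Hz, fL=7.734e+09 Hz, fH=9.888e+09 Hz


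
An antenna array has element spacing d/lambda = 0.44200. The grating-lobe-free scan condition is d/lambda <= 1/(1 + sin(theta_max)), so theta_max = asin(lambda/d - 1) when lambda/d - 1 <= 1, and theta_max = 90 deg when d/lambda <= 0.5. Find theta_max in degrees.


lambda/d - 1 = 1/0.44200 - 1 = 1.262443 >= 1
d/lambda <= 0.5, so the array can scan to endfire without grating lobes: theta_max = 90 deg

90 deg


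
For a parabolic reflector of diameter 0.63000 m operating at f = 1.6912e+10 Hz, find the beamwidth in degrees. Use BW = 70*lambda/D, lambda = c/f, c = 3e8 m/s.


lambda = c / f = 3.0000e+08 / 1.6912e+10 = 0.01773888 m
BW = 70 * 0.01773888 / 0.63000 = 1.971 deg

1.971 deg


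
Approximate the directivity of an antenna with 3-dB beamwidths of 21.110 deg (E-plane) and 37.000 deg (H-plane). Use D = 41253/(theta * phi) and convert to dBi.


D_linear = 41253 / (21.110 * 37.000) = 52.81601
D_dBi = 10 * log10(52.81601) = 17.23 dBi

17.23 dBi


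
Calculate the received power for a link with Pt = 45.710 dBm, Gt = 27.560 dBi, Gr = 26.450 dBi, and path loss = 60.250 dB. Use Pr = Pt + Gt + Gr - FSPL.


Pr = 45.710 + 27.560 + 26.450 - 60.250 = 39.47 dBm

39.47 dBm


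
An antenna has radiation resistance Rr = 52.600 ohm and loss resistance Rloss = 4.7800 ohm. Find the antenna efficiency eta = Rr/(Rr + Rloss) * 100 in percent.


eta = 52.600 / (52.600 + 4.7800) * 100 = 91.67%

91.67%


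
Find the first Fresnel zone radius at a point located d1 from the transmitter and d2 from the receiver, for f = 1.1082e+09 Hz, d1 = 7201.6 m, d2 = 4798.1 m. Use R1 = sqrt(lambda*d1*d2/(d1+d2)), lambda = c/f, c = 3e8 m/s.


lambda = c / f = 3.0000e+08 / 1.1082e+09 = 0.2707093 m
R1 = sqrt(0.2707093 * 7201.6 * 4798.1 / (7201.6 + 4798.1)) = 27.92 m

27.92 m


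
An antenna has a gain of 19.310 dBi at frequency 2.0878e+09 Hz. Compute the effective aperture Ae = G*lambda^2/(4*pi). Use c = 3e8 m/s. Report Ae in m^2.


lambda = c / f = 3.0000e+08 / 2.0878e+09 = 0.1436919 m
G_linear = 10^(19.310/10) = 85.31001
Ae = G_linear * lambda^2 / (4*pi) = 85.31001 * 0.1436919^2 / (4*pi) = 0.1402 m^2

0.1402 m^2
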